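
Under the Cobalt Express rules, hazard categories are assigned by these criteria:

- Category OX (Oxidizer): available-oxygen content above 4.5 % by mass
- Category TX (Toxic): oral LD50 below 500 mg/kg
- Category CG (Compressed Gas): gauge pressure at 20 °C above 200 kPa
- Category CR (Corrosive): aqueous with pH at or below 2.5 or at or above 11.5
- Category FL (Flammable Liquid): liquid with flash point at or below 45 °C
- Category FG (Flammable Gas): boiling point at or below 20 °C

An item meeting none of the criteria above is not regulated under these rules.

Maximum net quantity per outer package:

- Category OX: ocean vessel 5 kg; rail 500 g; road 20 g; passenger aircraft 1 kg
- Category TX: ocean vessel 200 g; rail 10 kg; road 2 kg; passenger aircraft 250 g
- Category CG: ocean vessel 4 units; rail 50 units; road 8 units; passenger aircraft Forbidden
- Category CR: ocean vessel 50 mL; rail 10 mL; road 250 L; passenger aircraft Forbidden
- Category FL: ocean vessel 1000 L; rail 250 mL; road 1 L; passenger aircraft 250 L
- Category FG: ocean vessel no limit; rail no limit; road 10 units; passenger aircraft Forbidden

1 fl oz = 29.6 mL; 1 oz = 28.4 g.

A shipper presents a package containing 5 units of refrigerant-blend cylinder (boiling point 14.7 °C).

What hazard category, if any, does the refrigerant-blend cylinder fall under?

Category FG

With boiling point 14.7 °C (≤ 20 °C), the refrigerant-blend cylinder falls in Category FG.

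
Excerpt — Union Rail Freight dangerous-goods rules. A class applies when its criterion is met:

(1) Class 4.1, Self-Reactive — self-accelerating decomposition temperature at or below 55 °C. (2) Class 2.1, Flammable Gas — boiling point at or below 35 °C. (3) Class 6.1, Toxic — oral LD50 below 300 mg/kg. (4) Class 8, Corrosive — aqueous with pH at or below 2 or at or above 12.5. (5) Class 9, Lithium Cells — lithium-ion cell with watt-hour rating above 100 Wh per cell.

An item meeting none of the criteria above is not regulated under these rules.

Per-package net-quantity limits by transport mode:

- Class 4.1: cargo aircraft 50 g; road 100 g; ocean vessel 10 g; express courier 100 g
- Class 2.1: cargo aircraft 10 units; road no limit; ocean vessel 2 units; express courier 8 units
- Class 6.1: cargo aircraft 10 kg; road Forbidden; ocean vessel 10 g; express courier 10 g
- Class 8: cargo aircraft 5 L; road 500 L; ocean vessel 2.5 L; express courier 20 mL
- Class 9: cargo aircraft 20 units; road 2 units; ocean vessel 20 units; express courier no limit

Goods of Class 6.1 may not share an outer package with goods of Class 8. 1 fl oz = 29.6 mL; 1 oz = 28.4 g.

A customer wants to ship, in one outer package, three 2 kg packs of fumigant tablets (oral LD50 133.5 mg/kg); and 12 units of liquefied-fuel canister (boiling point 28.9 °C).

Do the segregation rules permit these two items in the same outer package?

Fumigant tablets: oral LD50 133.5 mg/kg < 300 mg/kg → Class 6.1 (Toxic).
The liquefied-fuel canister has boiling point 28.9 °C, which is ≤ 35 °C, so it is Class 2.1 (Flammable Gas).
No segregation rule bars Class 6.1 with Class 2.1.

Yes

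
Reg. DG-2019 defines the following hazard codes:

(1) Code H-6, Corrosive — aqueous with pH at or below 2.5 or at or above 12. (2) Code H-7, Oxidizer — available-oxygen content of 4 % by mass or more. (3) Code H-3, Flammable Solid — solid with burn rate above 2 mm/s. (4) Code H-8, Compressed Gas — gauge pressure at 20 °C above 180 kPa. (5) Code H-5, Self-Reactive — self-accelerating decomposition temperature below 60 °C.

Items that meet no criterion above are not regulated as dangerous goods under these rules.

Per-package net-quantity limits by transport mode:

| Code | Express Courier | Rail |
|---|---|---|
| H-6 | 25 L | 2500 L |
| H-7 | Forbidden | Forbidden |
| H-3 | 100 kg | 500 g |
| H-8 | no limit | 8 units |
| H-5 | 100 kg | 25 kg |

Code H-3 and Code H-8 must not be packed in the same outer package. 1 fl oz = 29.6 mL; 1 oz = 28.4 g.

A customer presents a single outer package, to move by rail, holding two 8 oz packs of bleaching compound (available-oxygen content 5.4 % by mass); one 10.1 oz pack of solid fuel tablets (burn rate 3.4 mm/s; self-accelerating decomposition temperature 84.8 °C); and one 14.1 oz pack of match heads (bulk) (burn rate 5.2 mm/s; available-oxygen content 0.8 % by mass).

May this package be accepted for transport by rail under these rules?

Bleaching compound: available-oxygen content 5.4 % by mass ≥ 4 % by mass → Code H-7 (Oxidizer).
The solid fuel tablets have burn rate 3.4 mm/s, which is > 2 mm/s, so they are Code H-3 (Flammable Solid).
With burn rate 5.2 mm/s (> 2 mm/s), the match heads (bulk) fall in Code H-3.
Total Code H-3: (one 10.1 oz pack = 286.84 g) + (one 14.1 oz pack = 400.44 g) = 687.28 g.
That exceeds the Code H-3 rail limit of 500 g.
Code H-7 quantity: two 8 oz packs = 454.4 g.
Code H-7 is Forbidden by rail.
The segregation rule (Code H-3 with Code H-8) does not apply to Code H-3 with Code H-7.

No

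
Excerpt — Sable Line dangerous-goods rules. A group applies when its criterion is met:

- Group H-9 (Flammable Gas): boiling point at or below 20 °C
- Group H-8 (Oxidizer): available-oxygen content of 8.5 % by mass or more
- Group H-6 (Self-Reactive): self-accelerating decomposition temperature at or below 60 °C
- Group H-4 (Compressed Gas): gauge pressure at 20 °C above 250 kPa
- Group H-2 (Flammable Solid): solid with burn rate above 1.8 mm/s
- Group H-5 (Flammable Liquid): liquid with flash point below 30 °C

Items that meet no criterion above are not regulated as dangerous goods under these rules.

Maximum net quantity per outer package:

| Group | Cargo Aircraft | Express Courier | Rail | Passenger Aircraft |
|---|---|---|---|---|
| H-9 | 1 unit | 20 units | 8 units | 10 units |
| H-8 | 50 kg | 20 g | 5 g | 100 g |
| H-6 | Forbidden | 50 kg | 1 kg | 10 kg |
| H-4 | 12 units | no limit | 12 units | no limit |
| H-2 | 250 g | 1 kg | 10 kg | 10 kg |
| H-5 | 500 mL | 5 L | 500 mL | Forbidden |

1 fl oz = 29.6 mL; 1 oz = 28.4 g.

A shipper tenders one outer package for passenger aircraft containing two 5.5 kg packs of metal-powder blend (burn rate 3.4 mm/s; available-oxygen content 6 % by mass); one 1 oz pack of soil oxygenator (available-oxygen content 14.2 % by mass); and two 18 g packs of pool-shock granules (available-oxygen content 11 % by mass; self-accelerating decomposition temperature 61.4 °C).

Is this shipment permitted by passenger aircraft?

No

Burn rate 3.4 mm/s meets the Group H-2 criterion (Flammable Solid), so the metal-powder blend is Group H-2.
The soil oxygenator has available-oxygen content 14.2 % by mass, which is ≥ 8.5 % by mass, so it is Group H-8 (Oxidizer).
Pool-shock granules: available-oxygen content 11 % by mass ≥ 8.5 % by mass → Group H-8 (Oxidizer).
Group H-2 quantity: two 5.5 kg packs = 11 kg.
11 kg > 10 kg (passenger aircraft limit, Group H-2) — over the limit.
Group H-8 net quantity: (one 1 oz pack = 28.4 g) + (two 18 g packs = 36 g) = 64.4 g.
64.4 g ≤ 100 g (passenger aircraft limit, Group H-8) — within limit.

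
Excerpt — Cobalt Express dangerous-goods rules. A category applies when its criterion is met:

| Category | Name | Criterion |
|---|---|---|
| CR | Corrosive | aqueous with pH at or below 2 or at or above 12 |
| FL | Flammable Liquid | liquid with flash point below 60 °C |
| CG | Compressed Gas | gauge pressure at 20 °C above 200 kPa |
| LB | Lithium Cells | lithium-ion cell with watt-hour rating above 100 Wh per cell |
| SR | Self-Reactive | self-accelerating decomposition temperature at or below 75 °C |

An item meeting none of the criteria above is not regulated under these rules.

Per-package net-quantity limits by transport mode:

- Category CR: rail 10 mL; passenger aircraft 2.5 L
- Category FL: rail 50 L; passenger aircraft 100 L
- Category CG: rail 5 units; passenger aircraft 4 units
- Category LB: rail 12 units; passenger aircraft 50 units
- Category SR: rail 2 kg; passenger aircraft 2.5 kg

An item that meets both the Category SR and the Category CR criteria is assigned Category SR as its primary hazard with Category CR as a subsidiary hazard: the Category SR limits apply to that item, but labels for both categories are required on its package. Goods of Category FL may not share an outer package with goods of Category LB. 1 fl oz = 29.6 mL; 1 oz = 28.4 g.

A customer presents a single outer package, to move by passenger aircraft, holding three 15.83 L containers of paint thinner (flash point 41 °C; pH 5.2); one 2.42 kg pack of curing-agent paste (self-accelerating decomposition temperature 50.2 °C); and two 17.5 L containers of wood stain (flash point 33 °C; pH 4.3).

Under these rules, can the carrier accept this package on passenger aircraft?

Yes

With flash point 41 °C (< 60 °C), the paint thinner falls in Category FL.
The curing-agent paste has self-accelerating decomposition temperature 50.2 °C, which is ≤ 75 °C, so it is Category SR (Self-Reactive).
With flash point 33 °C (< 60 °C), the wood stain falls in Category FL.
Category FL net quantity: (three 15.83 L containers = 47.49 L) + (two 17.5 L containers = 35 L) = 82.49 L.
That is within the Category FL passenger aircraft limit of 100 L.
Category SR quantity: 2.42 kg.
2.42 kg is within the passenger aircraft limit of 2.5 kg for Category SR.
The segregation rule (Category FL with Category LB) does not apply to Category FL with Category SR.
Every hazard category is within its passenger aircraft limit and no segregation rule is violated.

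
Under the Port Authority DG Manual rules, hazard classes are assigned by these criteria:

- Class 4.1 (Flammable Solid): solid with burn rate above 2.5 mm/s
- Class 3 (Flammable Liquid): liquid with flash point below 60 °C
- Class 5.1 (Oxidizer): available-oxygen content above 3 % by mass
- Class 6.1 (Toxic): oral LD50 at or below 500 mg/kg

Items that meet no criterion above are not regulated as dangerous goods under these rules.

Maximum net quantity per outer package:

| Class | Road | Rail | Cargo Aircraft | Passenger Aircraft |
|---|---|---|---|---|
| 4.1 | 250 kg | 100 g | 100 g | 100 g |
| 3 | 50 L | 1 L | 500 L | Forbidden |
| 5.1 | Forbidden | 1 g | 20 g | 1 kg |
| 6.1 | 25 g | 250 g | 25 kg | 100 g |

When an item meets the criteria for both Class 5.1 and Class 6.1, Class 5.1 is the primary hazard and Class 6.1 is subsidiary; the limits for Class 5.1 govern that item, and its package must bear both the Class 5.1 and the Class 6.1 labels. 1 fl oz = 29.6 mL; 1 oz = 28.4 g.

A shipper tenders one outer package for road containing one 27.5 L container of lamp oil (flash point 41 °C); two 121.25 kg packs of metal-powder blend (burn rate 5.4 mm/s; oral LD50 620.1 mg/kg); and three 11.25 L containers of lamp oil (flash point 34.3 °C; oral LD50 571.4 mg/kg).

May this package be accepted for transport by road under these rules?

The lamp oil has flash point 41 °C, which is < 60 °C, so it is Class 3 (Flammable Liquid).
The metal-powder blend has burn rate 5.4 mm/s, which is > 2.5 mm/s, so it is Class 4.1 (Flammable Solid).
Lamp oil: flash point 34.3 °C < 60 °C → Class 3 (Flammable Liquid).
Class 3 net quantity: 27.5 L + (three 11.25 L containers = 33.75 L) = 61.25 L.
61.25 L > 50 L (road limit, Class 3) — over the limit.
Class 4.1 quantity: two 121.25 kg packs = 242.5 kg.
242.5 kg ≤ 250 kg (road limit, Class 4.1) — within limit.

No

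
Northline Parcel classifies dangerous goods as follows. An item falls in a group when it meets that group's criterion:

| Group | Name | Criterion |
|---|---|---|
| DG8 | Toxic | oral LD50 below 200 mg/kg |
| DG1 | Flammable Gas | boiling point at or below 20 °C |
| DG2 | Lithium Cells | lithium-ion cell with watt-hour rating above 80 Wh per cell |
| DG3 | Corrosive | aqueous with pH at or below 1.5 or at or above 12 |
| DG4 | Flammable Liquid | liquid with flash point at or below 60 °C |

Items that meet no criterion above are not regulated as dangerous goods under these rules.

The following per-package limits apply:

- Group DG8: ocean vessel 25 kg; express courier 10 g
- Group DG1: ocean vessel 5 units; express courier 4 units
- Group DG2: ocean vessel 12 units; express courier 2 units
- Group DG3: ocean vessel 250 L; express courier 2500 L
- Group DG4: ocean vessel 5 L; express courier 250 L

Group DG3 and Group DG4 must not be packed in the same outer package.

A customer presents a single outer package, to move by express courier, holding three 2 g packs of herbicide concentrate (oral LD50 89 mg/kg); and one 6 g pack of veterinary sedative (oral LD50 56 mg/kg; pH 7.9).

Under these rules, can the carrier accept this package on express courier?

The herbicide concentrate has oral LD50 89 mg/kg, which is < 200 mg/kg, so it is Group DG8 (Toxic).
With oral LD50 56 mg/kg (< 200 mg/kg), the veterinary sedative falls in Group DG8.
Group DG8 net quantity: (three 2 g packs = 6 g) + 6 g = 12 g.
12 g exceeds the express courier limit of 10 g for Group DG8.

No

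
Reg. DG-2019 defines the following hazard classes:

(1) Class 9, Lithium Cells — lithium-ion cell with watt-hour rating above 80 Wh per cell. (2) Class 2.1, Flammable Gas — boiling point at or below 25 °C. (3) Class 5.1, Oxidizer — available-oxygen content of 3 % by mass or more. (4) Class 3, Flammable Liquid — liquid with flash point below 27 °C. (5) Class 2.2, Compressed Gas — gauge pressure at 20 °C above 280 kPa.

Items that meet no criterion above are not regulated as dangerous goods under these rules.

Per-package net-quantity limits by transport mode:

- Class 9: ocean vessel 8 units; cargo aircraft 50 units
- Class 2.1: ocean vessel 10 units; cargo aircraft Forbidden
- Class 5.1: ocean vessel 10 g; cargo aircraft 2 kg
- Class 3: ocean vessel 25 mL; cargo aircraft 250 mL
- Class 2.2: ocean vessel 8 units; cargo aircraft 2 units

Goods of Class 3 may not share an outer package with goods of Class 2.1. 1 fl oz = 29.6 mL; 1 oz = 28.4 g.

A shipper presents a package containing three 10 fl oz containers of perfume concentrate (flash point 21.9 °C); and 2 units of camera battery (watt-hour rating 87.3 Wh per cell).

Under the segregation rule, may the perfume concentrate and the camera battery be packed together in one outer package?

Yes

With flash point 21.9 °C (< 27 °C), the perfume concentrate falls in Class 3.
The camera battery has watt-hour rating 87.3 Wh per cell, which is > 80 Wh per cell, so it is Class 9 (Lithium Cells).
No segregation rule bars Class 3 with Class 9.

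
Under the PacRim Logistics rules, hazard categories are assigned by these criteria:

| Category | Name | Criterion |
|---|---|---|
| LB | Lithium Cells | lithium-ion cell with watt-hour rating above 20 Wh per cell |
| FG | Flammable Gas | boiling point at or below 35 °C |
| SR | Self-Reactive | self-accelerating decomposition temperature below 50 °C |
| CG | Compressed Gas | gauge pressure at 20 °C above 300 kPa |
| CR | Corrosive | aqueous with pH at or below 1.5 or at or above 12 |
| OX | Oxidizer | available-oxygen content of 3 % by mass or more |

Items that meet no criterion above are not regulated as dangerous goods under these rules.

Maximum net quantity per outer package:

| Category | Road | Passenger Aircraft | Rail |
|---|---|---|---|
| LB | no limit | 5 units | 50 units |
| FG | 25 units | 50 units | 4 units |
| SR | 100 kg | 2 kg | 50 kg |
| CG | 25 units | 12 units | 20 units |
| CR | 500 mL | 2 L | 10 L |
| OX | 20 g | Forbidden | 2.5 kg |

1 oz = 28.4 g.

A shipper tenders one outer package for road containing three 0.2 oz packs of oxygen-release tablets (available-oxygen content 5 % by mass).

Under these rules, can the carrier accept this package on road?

The oxygen-release tablets have available-oxygen content 5 % by mass, which is ≥ 3 % by mass, so they are Category OX (Oxidizer).
Category OX quantity: three 0.2 oz packs = 17.04 g.
17.04 g ≤ 20 g (road limit, Category OX) — within limit.

Yes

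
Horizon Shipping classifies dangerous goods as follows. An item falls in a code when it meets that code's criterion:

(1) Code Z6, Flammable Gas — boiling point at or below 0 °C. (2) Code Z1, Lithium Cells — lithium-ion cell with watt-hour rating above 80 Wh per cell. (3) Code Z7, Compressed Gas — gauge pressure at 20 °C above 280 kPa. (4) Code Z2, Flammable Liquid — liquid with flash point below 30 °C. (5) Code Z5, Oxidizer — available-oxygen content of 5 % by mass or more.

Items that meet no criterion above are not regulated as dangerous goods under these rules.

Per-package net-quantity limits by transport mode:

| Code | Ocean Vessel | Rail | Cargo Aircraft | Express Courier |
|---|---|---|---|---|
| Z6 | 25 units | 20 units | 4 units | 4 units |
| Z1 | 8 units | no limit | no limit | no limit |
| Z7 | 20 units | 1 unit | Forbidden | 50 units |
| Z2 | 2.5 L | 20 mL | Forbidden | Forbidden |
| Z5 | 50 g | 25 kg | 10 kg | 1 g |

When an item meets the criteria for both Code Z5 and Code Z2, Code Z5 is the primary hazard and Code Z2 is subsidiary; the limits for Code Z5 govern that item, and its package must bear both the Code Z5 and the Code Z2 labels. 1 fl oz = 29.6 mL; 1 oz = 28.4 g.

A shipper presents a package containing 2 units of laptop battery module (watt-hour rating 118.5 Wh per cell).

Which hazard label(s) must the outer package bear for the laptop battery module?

With watt-hour rating 118.5 Wh per cell (> 80 Wh per cell), the laptop battery module falls in Code Z1.
Only the Code Z1 label is required.

Code Z1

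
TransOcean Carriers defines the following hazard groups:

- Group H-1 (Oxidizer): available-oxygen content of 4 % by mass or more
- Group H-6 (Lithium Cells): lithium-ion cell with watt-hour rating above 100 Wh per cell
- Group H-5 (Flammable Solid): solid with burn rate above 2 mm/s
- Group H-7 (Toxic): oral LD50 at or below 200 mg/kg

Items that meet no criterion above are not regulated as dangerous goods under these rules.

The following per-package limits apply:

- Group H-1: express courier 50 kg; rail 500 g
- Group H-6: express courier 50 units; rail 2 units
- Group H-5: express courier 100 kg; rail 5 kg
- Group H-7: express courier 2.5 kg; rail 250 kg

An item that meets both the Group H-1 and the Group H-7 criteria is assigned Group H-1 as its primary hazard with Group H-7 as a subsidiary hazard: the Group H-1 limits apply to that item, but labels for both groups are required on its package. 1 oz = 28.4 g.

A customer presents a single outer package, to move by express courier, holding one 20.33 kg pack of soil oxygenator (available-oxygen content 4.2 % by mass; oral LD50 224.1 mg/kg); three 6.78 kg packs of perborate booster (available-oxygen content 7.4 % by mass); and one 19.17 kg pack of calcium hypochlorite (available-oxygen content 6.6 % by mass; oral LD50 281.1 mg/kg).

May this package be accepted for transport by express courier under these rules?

No

Available-oxygen content 4.2 % by mass meets the Group H-1 criterion (Oxidizer), so the soil oxygenator is Group H-1.
Perborate booster: available-oxygen content 7.4 % by mass ≥ 4 % by mass → Group H-1 (Oxidizer).
Calcium hypochlorite: available-oxygen content 6.6 % by mass ≥ 4 % by mass → Group H-1 (Oxidizer).
Total Group H-1: 20.33 kg + (three 6.78 kg packs = 20.34 kg) + 19.17 kg = 59.84 kg.
59.84 kg > 50 kg (express courier limit, Group H-1) — over the limit.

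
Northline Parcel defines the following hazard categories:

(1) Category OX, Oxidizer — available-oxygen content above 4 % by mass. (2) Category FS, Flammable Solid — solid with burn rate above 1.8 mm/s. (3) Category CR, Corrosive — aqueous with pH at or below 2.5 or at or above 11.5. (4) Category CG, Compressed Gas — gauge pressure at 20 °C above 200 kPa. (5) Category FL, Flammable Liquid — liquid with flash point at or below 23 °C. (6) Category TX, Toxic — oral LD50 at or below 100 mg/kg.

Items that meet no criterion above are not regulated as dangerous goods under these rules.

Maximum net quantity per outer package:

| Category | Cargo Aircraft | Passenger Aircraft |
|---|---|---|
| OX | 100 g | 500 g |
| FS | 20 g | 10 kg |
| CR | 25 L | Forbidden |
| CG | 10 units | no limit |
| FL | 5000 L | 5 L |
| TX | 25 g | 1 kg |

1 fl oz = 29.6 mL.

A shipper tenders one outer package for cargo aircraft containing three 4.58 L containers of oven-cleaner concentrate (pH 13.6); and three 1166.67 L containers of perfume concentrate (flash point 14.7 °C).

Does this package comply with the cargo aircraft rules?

pH 13.6 meets the Category CR criterion (Corrosive), so the oven-cleaner concentrate is Category CR.
The perfume concentrate has flash point 14.7 °C, which is ≤ 23 °C, so it is Category FL (Flammable Liquid).
Category CR quantity: three 4.58 L containers = 13.74 L.
13.74 L is within the cargo aircraft limit of 25 L for Category CR.
Category FL quantity: three 1166.67 L containers = 3500.01 L.
That is within the Category FL cargo aircraft limit of 5000 L.
Every hazard category is within its cargo aircraft limit and no segregation rule is violated.

Yes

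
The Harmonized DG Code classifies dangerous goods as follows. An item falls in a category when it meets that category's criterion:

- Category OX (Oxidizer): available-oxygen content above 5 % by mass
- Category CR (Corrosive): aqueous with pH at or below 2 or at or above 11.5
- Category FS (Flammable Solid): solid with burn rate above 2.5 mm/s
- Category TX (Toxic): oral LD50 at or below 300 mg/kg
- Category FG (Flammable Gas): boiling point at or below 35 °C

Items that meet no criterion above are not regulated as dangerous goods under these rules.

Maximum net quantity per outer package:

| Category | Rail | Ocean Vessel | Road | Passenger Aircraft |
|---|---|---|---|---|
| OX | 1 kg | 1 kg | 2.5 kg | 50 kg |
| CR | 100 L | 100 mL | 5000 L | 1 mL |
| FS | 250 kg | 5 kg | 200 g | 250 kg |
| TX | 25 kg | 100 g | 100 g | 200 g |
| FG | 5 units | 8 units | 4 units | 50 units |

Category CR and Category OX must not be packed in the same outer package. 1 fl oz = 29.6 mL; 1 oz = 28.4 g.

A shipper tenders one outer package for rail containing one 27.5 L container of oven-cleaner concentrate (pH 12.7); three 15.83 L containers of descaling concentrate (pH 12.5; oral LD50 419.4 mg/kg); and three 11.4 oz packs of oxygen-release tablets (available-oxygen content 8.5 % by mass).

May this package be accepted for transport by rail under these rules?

No

With pH 12.7 (≥ 11.5), the oven-cleaner concentrate falls in Category CR.
The descaling concentrate has pH 12.5, which is ≥ 11.5, so it is Category CR (Corrosive).
Oxygen-release tablets: available-oxygen content 8.5 % by mass > 5 % by mass → Category OX (Oxidizer).
Category CR net quantity: 27.5 L + (three 15.83 L containers = 47.49 L) = 74.99 L.
74.99 L is within the rail limit of 100 L for Category CR.
Category OX quantity: three 11.4 oz packs = 971.28 g.
971.28 g ≤ 1 kg (rail limit, Category OX) — within limit.
Category CR and Category OX may not share an outer package.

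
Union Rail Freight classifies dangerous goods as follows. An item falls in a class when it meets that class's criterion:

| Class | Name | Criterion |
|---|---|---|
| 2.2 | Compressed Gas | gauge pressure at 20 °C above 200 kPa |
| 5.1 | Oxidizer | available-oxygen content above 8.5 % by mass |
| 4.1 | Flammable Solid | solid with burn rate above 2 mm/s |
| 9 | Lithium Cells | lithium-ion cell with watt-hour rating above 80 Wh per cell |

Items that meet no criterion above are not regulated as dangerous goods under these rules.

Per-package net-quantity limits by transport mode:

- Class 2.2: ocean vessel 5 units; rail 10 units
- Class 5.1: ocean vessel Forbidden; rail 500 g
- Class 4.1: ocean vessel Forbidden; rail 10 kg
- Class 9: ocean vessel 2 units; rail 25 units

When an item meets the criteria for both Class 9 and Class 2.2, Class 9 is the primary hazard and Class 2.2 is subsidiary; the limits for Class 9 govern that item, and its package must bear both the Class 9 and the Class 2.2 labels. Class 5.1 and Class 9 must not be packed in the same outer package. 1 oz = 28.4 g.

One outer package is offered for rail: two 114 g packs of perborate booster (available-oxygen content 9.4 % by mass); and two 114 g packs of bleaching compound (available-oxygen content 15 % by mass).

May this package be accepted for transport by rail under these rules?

Perborate booster: available-oxygen content 9.4 % by mass > 8.5 % by mass → Class 5.1 (Oxidizer).
Bleaching compound: available-oxygen content 15 % by mass > 8.5 % by mass → Class 5.1 (Oxidizer).
Total Class 5.1: (two 114 g packs = 228 g) + (two 114 g packs = 228 g) = 456 g.
That is within the Class 5.1 rail limit of 500 g.

Yes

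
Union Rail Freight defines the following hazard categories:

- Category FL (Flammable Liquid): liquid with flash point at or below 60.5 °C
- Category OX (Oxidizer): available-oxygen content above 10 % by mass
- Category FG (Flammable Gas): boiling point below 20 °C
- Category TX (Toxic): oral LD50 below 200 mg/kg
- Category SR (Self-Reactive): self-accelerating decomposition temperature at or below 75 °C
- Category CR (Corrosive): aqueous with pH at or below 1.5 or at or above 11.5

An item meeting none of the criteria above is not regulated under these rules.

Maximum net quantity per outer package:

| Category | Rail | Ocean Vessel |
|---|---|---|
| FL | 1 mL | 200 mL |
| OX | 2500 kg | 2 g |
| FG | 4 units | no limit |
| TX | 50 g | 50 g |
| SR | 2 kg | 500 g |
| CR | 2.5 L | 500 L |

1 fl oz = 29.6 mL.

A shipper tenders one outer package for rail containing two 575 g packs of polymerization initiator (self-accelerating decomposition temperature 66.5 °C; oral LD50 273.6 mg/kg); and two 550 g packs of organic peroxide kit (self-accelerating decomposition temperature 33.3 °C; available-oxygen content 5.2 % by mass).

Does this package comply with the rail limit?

No

Self-accelerating decomposition temperature 66.5 °C meets the Category SR criterion (Self-Reactive), so the polymerization initiator is Category SR.
The organic peroxide kit has self-accelerating decomposition temperature 33.3 °C, which is ≤ 75 °C, so it is Category SR (Self-Reactive).
Total Category SR: (two 575 g packs = 1.15 kg) + (two 550 g packs = 1.1 kg) = 2.25 kg.
2.25 kg exceeds the rail limit of 2 kg for Category SR.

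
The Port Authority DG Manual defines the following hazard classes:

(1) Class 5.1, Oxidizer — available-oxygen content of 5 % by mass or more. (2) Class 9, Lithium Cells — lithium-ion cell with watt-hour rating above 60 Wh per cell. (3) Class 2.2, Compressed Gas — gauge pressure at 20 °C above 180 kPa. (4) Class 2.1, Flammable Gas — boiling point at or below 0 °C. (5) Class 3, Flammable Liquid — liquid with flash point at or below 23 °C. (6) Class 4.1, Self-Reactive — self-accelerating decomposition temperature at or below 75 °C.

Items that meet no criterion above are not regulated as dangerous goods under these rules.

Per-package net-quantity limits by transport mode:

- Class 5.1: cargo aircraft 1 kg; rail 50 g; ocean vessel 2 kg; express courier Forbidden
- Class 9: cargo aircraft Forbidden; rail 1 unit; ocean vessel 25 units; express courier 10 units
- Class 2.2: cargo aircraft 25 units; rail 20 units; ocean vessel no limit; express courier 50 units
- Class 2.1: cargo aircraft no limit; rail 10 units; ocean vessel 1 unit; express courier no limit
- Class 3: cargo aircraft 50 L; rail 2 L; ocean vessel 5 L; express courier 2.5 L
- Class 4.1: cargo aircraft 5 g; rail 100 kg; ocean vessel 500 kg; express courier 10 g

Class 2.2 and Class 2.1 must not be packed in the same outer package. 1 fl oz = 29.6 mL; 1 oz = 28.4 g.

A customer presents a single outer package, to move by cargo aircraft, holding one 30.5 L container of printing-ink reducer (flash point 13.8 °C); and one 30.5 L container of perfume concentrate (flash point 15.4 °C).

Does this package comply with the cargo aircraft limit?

No

With flash point 13.8 °C (≤ 23 °C), the printing-ink reducer falls in Class 3.
With flash point 15.4 °C (≤ 23 °C), the perfume concentrate falls in Class 3.
Total Class 3: 30.5 L + 30.5 L = 61 L.
61 L > 50 L (cargo aircraft limit, Class 3) — over the limit.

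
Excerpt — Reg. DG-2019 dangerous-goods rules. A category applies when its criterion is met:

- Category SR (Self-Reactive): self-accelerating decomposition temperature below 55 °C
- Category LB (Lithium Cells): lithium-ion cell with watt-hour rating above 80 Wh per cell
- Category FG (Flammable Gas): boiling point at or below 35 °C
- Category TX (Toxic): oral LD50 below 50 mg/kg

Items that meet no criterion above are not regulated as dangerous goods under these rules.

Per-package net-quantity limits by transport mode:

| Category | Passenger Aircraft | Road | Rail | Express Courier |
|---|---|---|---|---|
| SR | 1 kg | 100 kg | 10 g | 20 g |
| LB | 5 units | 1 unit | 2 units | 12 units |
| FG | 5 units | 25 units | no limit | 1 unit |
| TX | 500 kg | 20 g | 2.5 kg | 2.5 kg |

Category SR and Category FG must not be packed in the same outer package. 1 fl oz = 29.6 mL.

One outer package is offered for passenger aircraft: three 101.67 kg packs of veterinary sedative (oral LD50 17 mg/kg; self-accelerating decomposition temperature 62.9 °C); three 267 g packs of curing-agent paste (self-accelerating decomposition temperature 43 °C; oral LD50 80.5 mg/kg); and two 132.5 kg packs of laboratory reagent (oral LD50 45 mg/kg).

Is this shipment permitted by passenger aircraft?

No

The veterinary sedative has oral LD50 17 mg/kg, which is < 50 mg/kg, so it is Category TX (Toxic).
With self-accelerating decomposition temperature 43 °C (< 55 °C), the curing-agent paste falls in Category SR.
With oral LD50 45 mg/kg (< 50 mg/kg), the laboratory reagent falls in Category TX.
Total Category TX: (three 101.67 kg packs = 305.01 kg) + (two 132.5 kg packs = 265 kg) = 570.01 kg.
That exceeds the Category TX passenger aircraft limit of 500 kg.
Category SR quantity: three 267 g packs = 801 g.
801 g is within the passenger aircraft limit of 1 kg for Category SR.
The segregation rule (Category SR with Category FG) does not apply to Category TX with Category SR.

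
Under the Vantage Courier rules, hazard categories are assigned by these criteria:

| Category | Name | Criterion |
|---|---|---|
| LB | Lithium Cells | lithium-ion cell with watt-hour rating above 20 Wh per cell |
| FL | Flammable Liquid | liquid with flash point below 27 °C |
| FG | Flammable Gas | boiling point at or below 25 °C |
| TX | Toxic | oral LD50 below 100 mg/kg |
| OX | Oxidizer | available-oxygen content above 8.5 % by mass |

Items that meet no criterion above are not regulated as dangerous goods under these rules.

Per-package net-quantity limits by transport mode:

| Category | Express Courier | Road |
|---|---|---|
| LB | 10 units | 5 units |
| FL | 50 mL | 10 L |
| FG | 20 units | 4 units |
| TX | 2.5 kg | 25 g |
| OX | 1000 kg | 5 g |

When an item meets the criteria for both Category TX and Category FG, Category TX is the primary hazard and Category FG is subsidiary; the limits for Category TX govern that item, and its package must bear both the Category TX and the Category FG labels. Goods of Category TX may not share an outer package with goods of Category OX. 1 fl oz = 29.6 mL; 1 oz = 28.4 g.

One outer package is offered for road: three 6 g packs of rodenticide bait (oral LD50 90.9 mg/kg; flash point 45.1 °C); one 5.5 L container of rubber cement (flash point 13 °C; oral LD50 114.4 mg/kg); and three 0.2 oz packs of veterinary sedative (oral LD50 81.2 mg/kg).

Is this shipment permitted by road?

Rodenticide bait: oral LD50 90.9 mg/kg < 100 mg/kg → Category TX (Toxic).
The rubber cement has flash point 13 °C, which is < 27 °C, so it is Category FL (Flammable Liquid).
Veterinary sedative: oral LD50 81.2 mg/kg < 100 mg/kg → Category TX (Toxic).
Total Category TX: (three 6 g packs = 18 g) + (three 0.2 oz packs = 17.04 g) = 35.04 g.
That exceeds the Category TX road limit of 25 g.
Category FL quantity: 5.5 L.
5.5 L ≤ 10 L (road limit, Category FL) — within limit.
The segregation rule (Category TX with Category OX) does not apply to Category TX with Category FL.

No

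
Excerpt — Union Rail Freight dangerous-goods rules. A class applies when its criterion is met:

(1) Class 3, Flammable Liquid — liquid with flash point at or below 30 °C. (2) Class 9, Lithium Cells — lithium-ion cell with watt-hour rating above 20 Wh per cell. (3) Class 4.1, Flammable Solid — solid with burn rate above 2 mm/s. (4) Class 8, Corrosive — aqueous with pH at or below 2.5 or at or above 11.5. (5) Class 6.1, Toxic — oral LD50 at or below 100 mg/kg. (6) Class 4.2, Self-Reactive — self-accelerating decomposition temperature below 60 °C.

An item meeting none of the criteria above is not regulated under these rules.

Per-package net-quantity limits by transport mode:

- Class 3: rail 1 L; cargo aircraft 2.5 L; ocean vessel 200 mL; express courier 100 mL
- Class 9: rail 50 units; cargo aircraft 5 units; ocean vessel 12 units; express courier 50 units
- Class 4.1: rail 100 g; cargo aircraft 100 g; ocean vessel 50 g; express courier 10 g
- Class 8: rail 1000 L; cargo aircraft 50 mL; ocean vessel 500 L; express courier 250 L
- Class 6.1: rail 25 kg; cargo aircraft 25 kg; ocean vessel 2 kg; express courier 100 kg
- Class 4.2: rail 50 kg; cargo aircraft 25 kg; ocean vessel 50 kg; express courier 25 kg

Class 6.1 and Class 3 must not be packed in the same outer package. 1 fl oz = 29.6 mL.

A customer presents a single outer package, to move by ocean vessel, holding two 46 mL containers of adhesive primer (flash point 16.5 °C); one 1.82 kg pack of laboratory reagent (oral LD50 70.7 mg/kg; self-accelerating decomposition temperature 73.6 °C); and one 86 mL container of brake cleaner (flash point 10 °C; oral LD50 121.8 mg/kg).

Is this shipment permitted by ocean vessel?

No

Flash point 16.5 °C meets the Class 3 criterion (Flammable Liquid), so the adhesive primer is Class 3.
With oral LD50 70.7 mg/kg (≤ 100 mg/kg), the laboratory reagent falls in Class 6.1.
With flash point 10 °C (≤ 30 °C), the brake cleaner falls in Class 3.
Class 6.1 quantity: 1.82 kg.
That is within the Class 6.1 ocean vessel limit of 2 kg.
Total Class 3: (two 46 mL containers = 92 mL) + 86 mL = 178 mL.
That is within the Class 3 ocean vessel limit of 200 mL.
Class 6.1 and Class 3 may not share an outer package.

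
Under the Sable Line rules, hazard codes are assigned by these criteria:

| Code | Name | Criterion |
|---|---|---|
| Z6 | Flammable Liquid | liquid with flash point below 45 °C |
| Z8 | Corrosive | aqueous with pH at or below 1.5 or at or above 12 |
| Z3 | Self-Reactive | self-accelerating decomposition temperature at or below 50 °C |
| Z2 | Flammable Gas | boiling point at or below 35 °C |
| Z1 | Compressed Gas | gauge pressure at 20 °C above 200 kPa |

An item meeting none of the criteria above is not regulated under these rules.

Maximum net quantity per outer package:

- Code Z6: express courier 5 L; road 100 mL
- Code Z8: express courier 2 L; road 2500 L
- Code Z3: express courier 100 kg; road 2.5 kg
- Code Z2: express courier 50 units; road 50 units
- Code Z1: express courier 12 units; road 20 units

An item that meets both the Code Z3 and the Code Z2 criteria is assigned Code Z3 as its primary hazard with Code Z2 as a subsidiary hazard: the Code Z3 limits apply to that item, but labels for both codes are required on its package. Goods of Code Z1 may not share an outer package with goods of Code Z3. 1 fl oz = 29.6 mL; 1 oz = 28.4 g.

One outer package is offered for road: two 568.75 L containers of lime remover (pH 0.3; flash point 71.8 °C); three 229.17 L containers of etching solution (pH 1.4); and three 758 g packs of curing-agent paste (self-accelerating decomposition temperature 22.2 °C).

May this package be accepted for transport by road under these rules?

Lime remover: pH 0.3 ≤ 1.5 → Code Z8 (Corrosive).
The etching solution has pH 1.4, which is ≤ 1.5, so it is Code Z8 (Corrosive).
With self-accelerating decomposition temperature 22.2 °C (≤ 50 °C), the curing-agent paste falls in Code Z3.
Total Code Z8: (two 568.75 L containers = 1137.5 L) + (three 229.17 L containers = 687.51 L) = 1825.01 L.
1825.01 L ≤ 2500 L (road limit, Code Z8) — within limit.
Code Z3 quantity: three 758 g packs = 2.274 kg.
2.274 kg is within the road limit of 2.5 kg for Code Z3.
The segregation rule (Code Z1 with Code Z3) does not apply to Code Z8 with Code Z3.
Every hazard code is within its road limit and no segregation rule is violated.

Yes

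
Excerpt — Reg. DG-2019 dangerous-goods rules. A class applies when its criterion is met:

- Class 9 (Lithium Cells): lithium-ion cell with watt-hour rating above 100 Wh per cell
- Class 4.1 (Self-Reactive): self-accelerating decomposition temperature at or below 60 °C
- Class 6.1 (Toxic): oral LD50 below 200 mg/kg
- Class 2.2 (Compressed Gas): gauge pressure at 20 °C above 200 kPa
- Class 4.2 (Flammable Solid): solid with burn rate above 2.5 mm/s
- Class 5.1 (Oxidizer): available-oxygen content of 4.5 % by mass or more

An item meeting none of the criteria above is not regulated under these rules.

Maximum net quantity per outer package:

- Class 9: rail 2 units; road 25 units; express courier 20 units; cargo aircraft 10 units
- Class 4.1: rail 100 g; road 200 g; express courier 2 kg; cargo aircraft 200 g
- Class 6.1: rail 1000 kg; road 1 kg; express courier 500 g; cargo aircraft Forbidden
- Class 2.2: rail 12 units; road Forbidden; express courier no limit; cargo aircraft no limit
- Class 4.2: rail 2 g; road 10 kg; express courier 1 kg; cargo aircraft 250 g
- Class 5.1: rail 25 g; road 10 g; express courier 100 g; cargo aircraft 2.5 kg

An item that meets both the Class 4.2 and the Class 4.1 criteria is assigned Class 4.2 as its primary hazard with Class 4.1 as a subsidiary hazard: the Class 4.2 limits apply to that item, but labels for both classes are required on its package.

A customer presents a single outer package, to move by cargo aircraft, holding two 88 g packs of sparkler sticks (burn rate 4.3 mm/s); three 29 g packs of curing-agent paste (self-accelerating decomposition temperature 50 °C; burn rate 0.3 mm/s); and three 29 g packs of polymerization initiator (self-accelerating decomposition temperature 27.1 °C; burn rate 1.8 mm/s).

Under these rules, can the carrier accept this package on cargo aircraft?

The sparkler sticks have burn rate 4.3 mm/s, which is > 2.5 mm/s, so they are Class 4.2 (Flammable Solid).
With self-accelerating decomposition temperature 50 °C (≤ 60 °C), the curing-agent paste falls in Class 4.1.
Polymerization initiator: self-accelerating decomposition temperature 27.1 °C ≤ 60 °C → Class 4.1 (Self-Reactive).
Class 4.1 net quantity: (three 29 g packs = 87 g) + (three 29 g packs = 87 g) = 174 g.
174 g is within the cargo aircraft limit of 200 g for Class 4.1.
Class 4.2 quantity: two 88 g packs = 176 g.
That is within the Class 4.2 cargo aircraft limit of 250 g.
Every hazard class is within its cargo aircraft limit and no segregation rule is violated.

Yes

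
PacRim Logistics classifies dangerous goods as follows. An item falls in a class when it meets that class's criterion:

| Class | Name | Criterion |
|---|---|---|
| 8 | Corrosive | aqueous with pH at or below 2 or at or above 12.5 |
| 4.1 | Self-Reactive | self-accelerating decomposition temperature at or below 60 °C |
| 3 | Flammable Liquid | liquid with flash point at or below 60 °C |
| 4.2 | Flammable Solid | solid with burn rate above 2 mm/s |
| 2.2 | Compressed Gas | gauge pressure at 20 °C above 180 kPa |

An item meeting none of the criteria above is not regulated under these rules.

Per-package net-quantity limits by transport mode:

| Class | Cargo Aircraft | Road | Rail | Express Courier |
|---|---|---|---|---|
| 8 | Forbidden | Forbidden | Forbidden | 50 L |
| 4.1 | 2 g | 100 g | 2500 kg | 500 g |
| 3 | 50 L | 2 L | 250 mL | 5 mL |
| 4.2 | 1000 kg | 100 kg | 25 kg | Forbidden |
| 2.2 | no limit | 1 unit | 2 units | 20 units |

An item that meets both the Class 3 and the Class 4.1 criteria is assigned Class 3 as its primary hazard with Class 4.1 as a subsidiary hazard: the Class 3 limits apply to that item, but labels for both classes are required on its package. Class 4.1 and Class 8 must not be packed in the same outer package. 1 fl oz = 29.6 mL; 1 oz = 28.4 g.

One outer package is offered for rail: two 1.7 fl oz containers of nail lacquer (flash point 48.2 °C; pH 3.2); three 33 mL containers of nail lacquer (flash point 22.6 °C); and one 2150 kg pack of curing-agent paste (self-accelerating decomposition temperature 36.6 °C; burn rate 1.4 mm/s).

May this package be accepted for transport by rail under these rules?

With flash point 48.2 °C (≤ 60 °C), the nail lacquer falls in Class 3.
The nail lacquer has flash point 22.6 °C, which is ≤ 60 °C, so it is Class 3 (Flammable Liquid).
The curing-agent paste has self-accelerating decomposition temperature 36.6 °C, which is ≤ 60 °C, so it is Class 4.1 (Self-Reactive).
Total Class 3: (two 1.7 fl oz containers = 100.64 mL) + (three 33 mL containers = 99 mL) = 199.64 mL.
That is within the Class 3 rail limit of 250 mL.
Class 4.1 quantity: 2150 kg.
2150 kg ≤ 2500 kg (rail limit, Class 4.1) — within limit.
The segregation rule (Class 4.1 with Class 8) does not apply to Class 3 with Class 4.1.
Every hazard class is within its rail limit and no segregation rule is violated.

Yes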